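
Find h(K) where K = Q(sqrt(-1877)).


K = Q(sqrt(-1877)). d mod 4 = 3, so D = disc(K) = 4d = -7508
h(K) equals the number of primitive reduced positive-definite forms (a, b, c) = a*x^2 + b*x*y + c*y^2 with b^2 - 4ac = D,
where reduced means |b| <= a <= c, with b >= 0 whenever |b| = a or a = c, and primitive means gcd(a, b, c) = 1.
Reduced forces 3a^2 <= |D| = 7508, so 1 <= a <= 50; b must have the parity of D, and c = (b^2 - D)/(4a) must be an integer >= a.
Enumerate a = 1..50, b in [-a, a]:
  a=1: (1, 0, 1877)  [1]
  a=2: (2, 2, 939)  [1]
  a=3: (3, -2, 626), (3, 2, 626)  [2]
  a=4..5: none
  a=6: (6, -2, 313), (6, 2, 313)  [2]
  a=7..8: none
  a=9: (9, -4, 209), (9, 4, 209)  [2]
  a=10: none
  a=11: (11, -4, 171), (11, 4, 171)  [2]
  a=12..17: none
  a=18: (18, -14, 107), (18, 14, 107)  [2]
  a=19: (19, -4, 99), (19, 4, 99)  [2]
  a=20..21: none
  a=22: (22, -18, 89), (22, 18, 89)  [2]
  a=23: (23, -6, 82), (23, 6, 82)  [2]
  a=24..26: none
  a=27: (27, -22, 74), (27, 22, 74)  [2]
  a=28..30: none
  a=31: (31, -26, 66), (31, 26, 66)  [2]
  a=32: none
  a=33: (33, -26, 62), (33, -4, 57), (33, 4, 57), (33, 26, 62)  [4]
  a=34..36: none
  a=37: (37, -22, 54), (37, 22, 54)  [2]
  a=38: (38, -34, 57), (38, 34, 57)  [2]
  a=39..40: none
  a=41: (41, -6, 46), (41, 6, 46)  [2]
  a=42: none
  a=43: (43, -24, 47), (43, 24, 47)  [2]
  a=44..50: none
Total reduced forms: 1 + 1 + 2 + 2 + 2 + 2 + 2 + 2 + 2 + 2 + 2 + 2 + 4 + 2 + 2 + 2 + 2 = 34
h = 34

34


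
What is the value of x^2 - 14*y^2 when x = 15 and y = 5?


x^2 - d*y^2
= 15^2 - 14*5^2
= 225 - 350
= -125

-125


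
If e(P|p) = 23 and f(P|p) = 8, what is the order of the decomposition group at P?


|D_P| = e * f
= 23 * 8
= 184

184


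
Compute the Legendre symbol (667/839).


p = 839 is prime, so compute (667/839) with the reciprocity algorithm (Jacobi-symbol steps: pull out 2s via (2/n), flip via reciprocity, reduce):
  reciprocity: (667/839) -> -(839/667)
  reduce: (172/667)
  pull out 2: (2/667) = -1  (since 667 mod 8 = 3)
  pull out 2: (2/667) = -1  (since 667 mod 8 = 3)
  reciprocity: (43/667) -> -(667/43)
  reduce: (22/43)
  pull out 2: (2/43) = -1  (since 43 mod 8 = 3)
  reciprocity: (11/43) -> -(43/11)
  reduce: (10/11)
  pull out 2: (2/11) = -1  (since 11 mod 8 = 3)
  reciprocity: (5/11) -> +(11/5)
  reduce: (1/5)
  (1/5) = 1
Product of signs = -1
(667/839) = -1

-1


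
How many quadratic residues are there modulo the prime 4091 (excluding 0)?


For prime p, the number of non-zero quadratic residues is (p-1)/2.
= (4091-1)/2
= 2045

2045


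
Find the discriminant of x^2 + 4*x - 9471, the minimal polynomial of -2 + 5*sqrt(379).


The element -2 + 5*sqrt(379) has minimal polynomial:
x^2 + 4*x - 9471
Discriminant = (4)^2 - 4*(-9471)
= 16 + 37884
= 37900

37900


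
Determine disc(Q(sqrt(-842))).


For K = Q(sqrt(d)) with d squarefree: disc(K) = d if d = 1 mod 4, and disc(K) = 4d if d = 2 or 3 mod 4.
Here d = -842, and d mod 4 = 2.
d = 2 mod 4, not 1 (O_K = Z[sqrt(d)]), so disc(K) = 4d = 4 * (-842) = -3368

-3368


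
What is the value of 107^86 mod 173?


p = 173 is prime and the exponent is (p-1)/2 = 86, so by Euler's criterion 107^86 = (107/173) = +1 or -1 mod 173.
Compute by square-and-multiply:
  86 = 64 + 16 + 4 + 2 (binary 1010110)
  Repeated squaring mod 173: 107^1 = 107, 107^2 = 31, 107^4 = 96, 107^8 = 47, 107^16 = 133, 107^32 = 43, 107^64 = 119
  107^86 = 107^64 * 107^16 * 107^4 * 107^2 = 119 * 133 * 96 * 31 mod 173
    119 * 133 = 15827 = 84 mod 173
    84 * 96 = 8064 = 106 mod 173
    106 * 31 = 3286 = 172 mod 173
  107^86 = 172 mod 173
Result 172 = p - 1 = -1 mod 173: 107 is a quadratic non-residue mod 173. As a residue in [0, p-1] the value is 172.
107^86 mod 173 = 172

172


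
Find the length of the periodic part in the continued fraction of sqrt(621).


Run the CF algorithm for sqrt(621).
a_0 = floor(sqrt(621)) = 24; set m_0=0, q_0=1.
Recurrence: m' = q*a - m,  q' = (d - m'^2)/q,  a' = floor((a_0 + m')/q').
  step 1: m=24, q=45, a=1
  step 2: m=21, q=4, a=11
  step 3: m=23, q=23, a=2
  step 4: m=23, q=4, a=11
  step 5: m=21, q=45, a=1
  step 6: m=24, q=1, a=48
a_6 = 2*a_0 = 48, so the period closes here.
sqrt(621) = [24; 1, 11, 2, 11, 1, 48]
Period length = 6

6


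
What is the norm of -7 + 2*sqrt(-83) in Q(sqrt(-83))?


N(a + b*sqrt(d)) = a^2 - d*b^2
= (-7)^2 - (-83)*(2)^2
= 49 + 332
= 381

381


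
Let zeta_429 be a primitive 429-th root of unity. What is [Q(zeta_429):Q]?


The degree equals Euler's totient phi(429).
429 = 3 * 11 * 13
phi(429) = 240

240


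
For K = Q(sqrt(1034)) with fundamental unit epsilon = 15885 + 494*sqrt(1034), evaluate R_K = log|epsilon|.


epsilon = 15885 + 494*sqrt(1034)
= 31770.0000
R = ln(31770.0000)
= 10.3663

10.3663


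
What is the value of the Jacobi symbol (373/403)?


Compute (373/403) via quadratic reciprocity:
  reciprocity: (373/403) -> +(403/373)
  reduce: (30/373)
  pull out 2: (2/373) = -1  (since 373 mod 8 = 5)
  reciprocity: (15/373) -> +(373/15)
  reduce: (13/15)
  reciprocity: (13/15) -> +(15/13)
  reduce: (2/13)
  pull out 2: (2/13) = -1  (since 13 mod 8 = 5)
  (1/13) = 1
Product of signs = 1

1


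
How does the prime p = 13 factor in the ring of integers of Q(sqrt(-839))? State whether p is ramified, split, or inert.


K = Q(sqrt(-839)). Since d mod 4 = 1, disc(K) = -839.
Check p | disc: -839 mod 13 = 6.
p does not divide disc. Compute Legendre symbol (d/p):
6^((13-1)/2) mod 13 = -1
(d/p) = -1, so p is inert: (p) stays prime with e=1, f=2, g=1.
Therefore p is inert.

inert


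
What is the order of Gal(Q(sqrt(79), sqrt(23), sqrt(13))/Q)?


The 3 square roots of distinct primes are multiplicatively independent over Q,
so [K:Q] = 2^3 and Gal(K/Q) is isomorphic to (Z/2Z)^3.
|Gal| = 2^3 = 8

8


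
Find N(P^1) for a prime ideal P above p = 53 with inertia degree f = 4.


N(P^a) = p^(a*f)
= 53^(1*4)
= 53^4
= 7890481

7890481


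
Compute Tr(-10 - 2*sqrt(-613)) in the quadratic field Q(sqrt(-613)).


Tr(a + b*sqrt(d)) = (a + b*sqrt(d)) + (a - b*sqrt(d)) = 2a
= 2 * (-10)
= -20

-20


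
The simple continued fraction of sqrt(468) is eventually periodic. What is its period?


Run the CF algorithm for sqrt(468).
a_0 = floor(sqrt(468)) = 21; set m_0=0, q_0=1.
Recurrence: m' = q*a - m,  q' = (d - m'^2)/q,  a' = floor((a_0 + m')/q').
  step 1: m=21, q=27, a=1
  step 2: m=6, q=16, a=1
  step 3: m=10, q=23, a=1
  step 4: m=13, q=13, a=2
  step 5: m=13, q=23, a=1
  step 6: m=10, q=16, a=1
  step 7: m=6, q=27, a=1
  step 8: m=21, q=1, a=42
a_8 = 2*a_0 = 42, so the period closes here.
sqrt(468) = [21; 1, 1, 1, 2, 1, 1, 1, 42]
Period length = 8

8


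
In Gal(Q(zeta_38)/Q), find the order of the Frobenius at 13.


The Frobenius at p in Gal(Q(zeta_n)/Q) = (Z/nZ)* is the class of p, so its order is ord_38(13), the smallest k >= 1 with 13^k = 1 mod 38.
n = 38 = 2 * 19, phi(38) = 18; the order divides phi(n).
Divisors of 18: 1, 2, 3, 6, 9, 18
Repeated squaring mod 38: 13^1 = 13, 13^2 = 17, 13^4 = 23, 13^8 = 35, 13^16 = 9
Test divisors in increasing order:
  k=1: 13^1 = 13 mod 38
  k=2: 13^2 = 17 mod 38
  k=3: 13^3 = 17 * 13 = 31 mod 38
  k=6: 13^6 = 23 * 17 = 11 mod 38
  k=9: 13^9 = 35 * 13 = 37 mod 38
  k=18: 13^18 = 9 * 17 = 1 mod 38  <- first divisor giving 1
Order = 18

18


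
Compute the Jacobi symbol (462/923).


Compute (462/923) via quadratic reciprocity:
  pull out 2: (2/923) = -1  (since 923 mod 8 = 3)
  reciprocity: (231/923) -> -(923/231)
  reduce: (230/231)
  pull out 2: (2/231) = +1  (since 231 mod 8 = 7)
  reciprocity: (115/231) -> -(231/115)
  reduce: (1/115)
  (1/115) = 1
Product of signs = -1

-1


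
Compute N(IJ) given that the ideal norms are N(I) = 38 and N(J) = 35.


N(IJ) = N(I) * N(J)
= 38 * 35
= 1330

1330


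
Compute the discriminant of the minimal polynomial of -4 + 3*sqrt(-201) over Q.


The element -4 + 3*sqrt(-201) has minimal polynomial:
x^2 + 8*x + 1825
Discriminant = (8)^2 - 4*(1825)
= 64 - 7300
= -7236

-7236


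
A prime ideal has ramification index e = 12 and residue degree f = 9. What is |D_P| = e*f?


|D_P| = e * f
= 12 * 9
= 108

108


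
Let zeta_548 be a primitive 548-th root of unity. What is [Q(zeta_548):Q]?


The degree equals Euler's totient phi(548).
548 = 2^2 * 137
phi(548) = 272

272


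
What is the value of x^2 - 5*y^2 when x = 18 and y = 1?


x^2 - d*y^2
= 18^2 - 5*1^2
= 324 - 5
= 319

319


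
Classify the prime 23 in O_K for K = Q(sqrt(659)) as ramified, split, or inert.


K = Q(sqrt(659)). Since d mod 4 = 3, disc(K) = 2636.
Check p | disc: 2636 mod 23 = 14.
p does not divide disc. Compute Legendre symbol (d/p):
15^((23-1)/2) mod 23 = -1
(d/p) = -1, so p is inert: (p) stays prime with e=1, f=2, g=1.
Therefore p is inert.

inert


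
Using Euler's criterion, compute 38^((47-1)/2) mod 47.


p = 47 is prime and the exponent is (p-1)/2 = 23, so by Euler's criterion 38^23 = (38/47) = +1 or -1 mod 47.
Compute by square-and-multiply:
  23 = 16 + 4 + 2 + 1 (binary 10111)
  Repeated squaring mod 47: 38^1 = 38, 38^2 = 34, 38^4 = 28, 38^8 = 32, 38^16 = 37
  38^23 = 38^16 * 38^4 * 38^2 * 38^1 = 37 * 28 * 34 * 38 mod 47
    37 * 28 = 1036 = 2 mod 47
    2 * 34 = 68 = 21 mod 47
    21 * 38 = 798 = 46 mod 47
  38^23 = 46 mod 47
Result 46 = p - 1 = -1 mod 47: 38 is a quadratic non-residue mod 47. As a residue in [0, p-1] the value is 46.
38^23 mod 47 = 46

46


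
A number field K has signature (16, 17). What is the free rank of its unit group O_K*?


By Dirichlet's unit theorem:
rank = r1 + r2 - 1
= 16 + 17 - 1
= 32

32


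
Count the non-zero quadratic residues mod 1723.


For prime p, the number of non-zero quadratic residues is (p-1)/2.
= (1723-1)/2
= 861

861


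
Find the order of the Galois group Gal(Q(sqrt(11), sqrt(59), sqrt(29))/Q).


The 3 square roots of distinct primes are multiplicatively independent over Q,
so [K:Q] = 2^3 and Gal(K/Q) is isomorphic to (Z/2Z)^3.
|Gal| = 2^3 = 8

8


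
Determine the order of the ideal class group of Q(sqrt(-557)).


K = Q(sqrt(-557)). d mod 4 = 3, so D = disc(K) = 4d = -2228
h(K) equals the number of primitive reduced positive-definite forms (a, b, c) = a*x^2 + b*x*y + c*y^2 with b^2 - 4ac = D,
where reduced means |b| <= a <= c, with b >= 0 whenever |b| = a or a = c, and primitive means gcd(a, b, c) = 1.
Reduced forces 3a^2 <= |D| = 2228, so 1 <= a <= 27; b must have the parity of D, and c = (b^2 - D)/(4a) must be an integer >= a.
Enumerate a = 1..27, b in [-a, a]:
  a=1: (1, 0, 557)  [1]
  a=2: (2, 2, 279)  [1]
  a=3: (3, -2, 186), (3, 2, 186)  [2]
  a=4..5: none
  a=6: (6, -2, 93), (6, 2, 93)  [2]
  a=7..8: none
  a=9: (9, -2, 62), (9, 2, 62)  [2]
  a=10: none
  a=11: (11, -4, 51), (11, 4, 51)  [2]
  a=12..16: none
  a=17: (17, -4, 33), (17, 4, 33)  [2]
  a=18: (18, -2, 31), (18, 2, 31)  [2]
  a=19..21: none
  a=22: (22, -18, 29), (22, 18, 29)  [2]
  a=23: (23, -16, 27), (23, 16, 27)  [2]
  a=24..27: none
Total reduced forms: 1 + 1 + 2 + 2 + 2 + 2 + 2 + 2 + 2 + 2 = 18
h = 18

18


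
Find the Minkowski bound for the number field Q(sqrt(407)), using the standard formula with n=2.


d = 407, d mod 4 = 3, so disc(K) = 4d = 1628; |disc(K)| = 1628
Real quadratic field, so n = 2, s = r2 = 0, r1 = 2
M = (n!/n^n) * (4/pi)^s * sqrt(|disc(K)|) = (2!/2^2) * (4/pi)^0 * sqrt(1628)
= 0.5 * 1.000000 * 40.348482
= 20.1742

20.1742


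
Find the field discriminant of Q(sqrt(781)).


For K = Q(sqrt(d)) with d squarefree: disc(K) = d if d = 1 mod 4, and disc(K) = 4d if d = 2 or 3 mod 4.
Here d = 781, and d mod 4 = 1.
d = 1 mod 4 (O_K = Z[(1+sqrt(d))/2]), so disc(K) = d = 781

781


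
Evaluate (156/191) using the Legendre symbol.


p = 191 is prime, so compute (156/191) with the reciprocity algorithm (Jacobi-symbol steps: pull out 2s via (2/n), flip via reciprocity, reduce):
  pull out 2: (2/191) = +1  (since 191 mod 8 = 7)
  pull out 2: (2/191) = +1  (since 191 mod 8 = 7)
  reciprocity: (39/191) -> -(191/39)
  reduce: (35/39)
  reciprocity: (35/39) -> -(39/35)
  reduce: (4/35)
  pull out 2: (2/35) = -1  (since 35 mod 8 = 3)
  pull out 2: (2/35) = -1  (since 35 mod 8 = 3)
  (1/35) = 1
Product of signs = 1
(156/191) = 1

1


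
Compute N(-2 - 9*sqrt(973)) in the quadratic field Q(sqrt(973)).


N(a + b*sqrt(d)) = a^2 - d*b^2
= (-2)^2 - (973)*(-9)^2
= 4 - 78813
= -78809

-78809


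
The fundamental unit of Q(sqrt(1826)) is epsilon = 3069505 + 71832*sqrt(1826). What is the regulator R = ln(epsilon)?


epsilon = 3069505 + 71832*sqrt(1826)
= 6.1390e+06
R = ln(6.1390e+06)
= 15.6302

15.6302


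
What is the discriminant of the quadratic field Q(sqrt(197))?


For K = Q(sqrt(d)) with d squarefree: disc(K) = d if d = 1 mod 4, and disc(K) = 4d if d = 2 or 3 mod 4.
Here d = 197, and d mod 4 = 1.
d = 1 mod 4 (O_K = Z[(1+sqrt(d))/2]), so disc(K) = d = 197

197


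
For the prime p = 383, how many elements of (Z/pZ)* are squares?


For prime p, the number of non-zero quadratic residues is (p-1)/2.
= (383-1)/2
= 191

191


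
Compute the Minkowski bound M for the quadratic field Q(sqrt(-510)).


d = -510, d mod 4 = 2, so disc(K) = 4d = -2040; |disc(K)| = 2040
Imaginary quadratic field, so n = 2, s = r2 = 1, r1 = 0
M = (n!/n^n) * (4/pi)^s * sqrt(|disc(K)|) = (2!/2^2) * (4/pi)^1 * sqrt(2040)
= 0.5 * 1.273240 * 45.166359
= 28.7538

28.7538


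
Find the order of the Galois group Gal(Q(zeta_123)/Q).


|Gal(Q(zeta_123)/Q)| = phi(123)
= 80

80


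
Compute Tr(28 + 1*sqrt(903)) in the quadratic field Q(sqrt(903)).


Tr(a + b*sqrt(d)) = (a + b*sqrt(d)) + (a - b*sqrt(d)) = 2a
= 2 * (28)
= 56

56


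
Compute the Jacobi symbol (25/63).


Compute (25/63) via quadratic reciprocity:
  reciprocity: (25/63) -> +(63/25)
  reduce: (13/25)
  reciprocity: (13/25) -> +(25/13)
  reduce: (12/13)
  pull out 2: (2/13) = -1  (since 13 mod 8 = 5)
  pull out 2: (2/13) = -1  (since 13 mod 8 = 5)
  reciprocity: (3/13) -> +(13/3)
  reduce: (1/3)
  (1/3) = 1
Product of signs = 1

1


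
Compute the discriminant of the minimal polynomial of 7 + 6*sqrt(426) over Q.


The element 7 + 6*sqrt(426) has minimal polynomial:
x^2 - 14*x - 15287
Discriminant = (-14)^2 - 4*(-15287)
= 196 + 61148
= 61344

61344


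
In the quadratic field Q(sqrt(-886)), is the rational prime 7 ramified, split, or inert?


K = Q(sqrt(-886)). Since d mod 4 = 2, disc(K) = -3544.
Check p | disc: -3544 mod 7 = 5.
p does not divide disc. Compute Legendre symbol (d/p):
3^((7-1)/2) mod 7 = -1
(d/p) = -1, so p is inert: (p) stays prime with e=1, f=2, g=1.
Therefore p is inert.

inert


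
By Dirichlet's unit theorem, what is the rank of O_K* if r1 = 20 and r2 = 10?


By Dirichlet's unit theorem:
rank = r1 + r2 - 1
= 20 + 10 - 1
= 29

29


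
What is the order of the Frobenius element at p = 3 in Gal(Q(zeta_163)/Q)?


The Frobenius at p in Gal(Q(zeta_n)/Q) = (Z/nZ)* is the class of p, so its order is ord_163(3), the smallest k >= 1 with 3^k = 1 mod 163.
n = 163 = 163, phi(163) = 162; the order divides phi(n).
Divisors of 162: 1, 2, 3, 6, 9, 18, 27, 54, 81, 162
Repeated squaring mod 163: 3^1 = 3, 3^2 = 9, 3^4 = 81, 3^8 = 41, 3^16 = 51, 3^32 = 156, 3^64 = 49, 3^128 = 119
Test divisors in increasing order:
  k=1: 3^1 = 3 mod 163
  k=2: 3^2 = 9 mod 163
  k=3: 3^3 = 9 * 3 = 27 mod 163
  k=6: 3^6 = 81 * 9 = 77 mod 163
  k=9: 3^9 = 41 * 3 = 123 mod 163
  k=18: 3^18 = 51 * 9 = 133 mod 163
  k=27: 3^27 = 51 * 41 * 9 * 3 = 59 mod 163
  k=54: 3^54 = 156 * 51 * 81 * 9 = 58 mod 163
  k=81: 3^81 = 49 * 51 * 3 = 162 mod 163
  k=162: 3^162 = 119 * 156 * 9 = 1 mod 163  <- first divisor giving 1
Order = 162

162


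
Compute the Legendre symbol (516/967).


p = 967 is prime, so compute (516/967) with the reciprocity algorithm (Jacobi-symbol steps: pull out 2s via (2/n), flip via reciprocity, reduce):
  pull out 2: (2/967) = +1  (since 967 mod 8 = 7)
  pull out 2: (2/967) = +1  (since 967 mod 8 = 7)
  reciprocity: (129/967) -> +(967/129)
  reduce: (64/129)
  pull out 2: (2/129) = +1  (since 129 mod 8 = 1)
  pull out 2: (2/129) = +1  (since 129 mod 8 = 1)
  pull out 2: (2/129) = +1  (since 129 mod 8 = 1)
  pull out 2: (2/129) = +1  (since 129 mod 8 = 1)
  pull out 2: (2/129) = +1  (since 129 mod 8 = 1)
  pull out 2: (2/129) = +1  (since 129 mod 8 = 1)
  (1/129) = 1
Product of signs = 1
(516/967) = 1

1


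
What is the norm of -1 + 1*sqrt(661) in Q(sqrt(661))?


N(a + b*sqrt(d)) = a^2 - d*b^2
= (-1)^2 - (661)*(1)^2
= 1 - 661
= -660

-660


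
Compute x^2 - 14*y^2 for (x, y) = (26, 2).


x^2 - d*y^2
= 26^2 - 14*2^2
= 676 - 56
= 620

620


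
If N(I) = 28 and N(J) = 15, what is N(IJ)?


N(IJ) = N(I) * N(J)
= 28 * 15
= 420

420


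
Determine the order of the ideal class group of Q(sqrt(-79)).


K = Q(sqrt(-79)). d mod 4 = 1, so D = disc(K) = d = -79
h(K) equals the number of primitive reduced positive-definite forms (a, b, c) = a*x^2 + b*x*y + c*y^2 with b^2 - 4ac = D,
where reduced means |b| <= a <= c, with b >= 0 whenever |b| = a or a = c, and primitive means gcd(a, b, c) = 1.
Reduced forces 3a^2 <= |D| = 79, so 1 <= a <= 5; b must have the parity of D, and c = (b^2 - D)/(4a) must be an integer >= a.
Enumerate a = 1..5, b in [-a, a]:
  a=1: (1, 1, 20)  [1]
  a=2: (2, -1, 10), (2, 1, 10)  [2]
  a=3: none
  a=4: (4, -1, 5), (4, 1, 5)  [2]
  a=5: none
Total reduced forms: 1 + 2 + 2 = 5
h = 5

5


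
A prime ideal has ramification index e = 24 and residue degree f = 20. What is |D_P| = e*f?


|D_P| = e * f
= 24 * 20
= 480

480


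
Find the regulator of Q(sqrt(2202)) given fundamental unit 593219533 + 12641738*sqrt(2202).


epsilon = 593219533 + 12641738*sqrt(2202)
= 1.1864e+09
R = ln(1.1864e+09)
= 20.8942

20.8942


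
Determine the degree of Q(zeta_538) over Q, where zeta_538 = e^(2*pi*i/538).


The degree equals Euler's totient phi(538).
538 = 2 * 269
phi(538) = 268

268


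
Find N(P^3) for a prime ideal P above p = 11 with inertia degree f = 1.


N(P^a) = p^(a*f)
= 11^(3*1)
= 11^3
= 1331

1331


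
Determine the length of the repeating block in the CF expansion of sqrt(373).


Run the CF algorithm for sqrt(373).
a_0 = floor(sqrt(373)) = 19; set m_0=0, q_0=1.
Recurrence: m' = q*a - m,  q' = (d - m'^2)/q,  a' = floor((a_0 + m')/q').
  step 1: m=19, q=12, a=3
  step 2: m=17, q=7, a=5
  step 3: m=18, q=7, a=5
  step 4: m=17, q=12, a=3
  step 5: m=19, q=1, a=38
a_5 = 2*a_0 = 38, so the period closes here.
sqrt(373) = [19; 3, 5, 5, 3, 38]
Period length = 5

5


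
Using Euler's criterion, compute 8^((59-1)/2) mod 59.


p = 59 is prime and the exponent is (p-1)/2 = 29, so by Euler's criterion 8^29 = (8/59) = +1 or -1 mod 59.
Compute by square-and-multiply:
  29 = 16 + 8 + 4 + 1 (binary 11101)
  Repeated squaring mod 59: 8^1 = 8, 8^2 = 5, 8^4 = 25, 8^8 = 35, 8^16 = 45
  8^29 = 8^16 * 8^8 * 8^4 * 8^1 = 45 * 35 * 25 * 8 mod 59
    45 * 35 = 1575 = 41 mod 59
    41 * 25 = 1025 = 22 mod 59
    22 * 8 = 176 = 58 mod 59
  8^29 = 58 mod 59
Result 58 = p - 1 = -1 mod 59: 8 is a quadratic non-residue mod 59. As a residue in [0, p-1] the value is 58.
8^29 mod 59 = 58

58


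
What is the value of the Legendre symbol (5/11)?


p = 11 is prime, so compute (5/11) with the reciprocity algorithm (Jacobi-symbol steps: pull out 2s via (2/n), flip via reciprocity, reduce):
  reciprocity: (5/11) -> +(11/5)
  reduce: (1/5)
  (1/5) = 1
Product of signs = 1
(5/11) = 1

1


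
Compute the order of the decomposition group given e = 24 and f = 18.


|D_P| = e * f
= 24 * 18
= 432

432


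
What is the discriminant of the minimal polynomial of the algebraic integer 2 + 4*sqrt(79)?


The element 2 + 4*sqrt(79) has minimal polynomial:
x^2 - 4*x - 1260
Discriminant = (-4)^2 - 4*(-1260)
= 16 + 5040
= 5056

5056


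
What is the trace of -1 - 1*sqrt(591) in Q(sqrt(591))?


Tr(a + b*sqrt(d)) = (a + b*sqrt(d)) + (a - b*sqrt(d)) = 2a
= 2 * (-1)
= -2

-2


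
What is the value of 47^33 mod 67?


p = 67 is prime and the exponent is (p-1)/2 = 33, so by Euler's criterion 47^33 = (47/67) = +1 or -1 mod 67.
Compute by square-and-multiply:
  33 = 32 + 1 (binary 100001)
  Repeated squaring mod 67: 47^1 = 47, 47^2 = 65, 47^4 = 4, 47^8 = 16, 47^16 = 55, 47^32 = 10
  47^33 = 47^32 * 47^1 = 10 * 47 mod 67
    10 * 47 = 470 = 1 mod 67
  47^33 = 1 mod 67
Result 1: 47 is a quadratic residue mod 67.
47^33 mod 67 = 1

1


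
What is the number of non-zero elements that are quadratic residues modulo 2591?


For prime p, the number of non-zero quadratic residues is (p-1)/2.
= (2591-1)/2
= 1295

1295


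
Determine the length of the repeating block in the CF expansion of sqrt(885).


Run the CF algorithm for sqrt(885).
a_0 = floor(sqrt(885)) = 29; set m_0=0, q_0=1.
Recurrence: m' = q*a - m,  q' = (d - m'^2)/q,  a' = floor((a_0 + m')/q').
  step 1: m=29, q=44, a=1
  step 2: m=15, q=15, a=2
  step 3: m=15, q=44, a=1
  step 4: m=29, q=1, a=58
a_4 = 2*a_0 = 58, so the period closes here.
sqrt(885) = [29; 1, 2, 1, 58]
Period length = 4

4


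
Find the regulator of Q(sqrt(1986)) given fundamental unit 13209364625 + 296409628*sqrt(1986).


epsilon = 13209364625 + 296409628*sqrt(1986)
= 2.6419e+10
R = ln(2.6419e+10)
= 23.9973

23.9973


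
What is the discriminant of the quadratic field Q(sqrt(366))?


For K = Q(sqrt(d)) with d squarefree: disc(K) = d if d = 1 mod 4, and disc(K) = 4d if d = 2 or 3 mod 4.
Here d = 366, and d mod 4 = 2.
d = 2 mod 4, not 1 (O_K = Z[sqrt(d)]), so disc(K) = 4d = 4 * (366) = 1464

1464


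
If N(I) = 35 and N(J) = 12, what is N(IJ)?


N(IJ) = N(I) * N(J)
= 35 * 12
= 420

420


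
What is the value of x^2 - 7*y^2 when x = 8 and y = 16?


x^2 - d*y^2
= 8^2 - 7*16^2
= 64 - 1792
= -1728

-1728


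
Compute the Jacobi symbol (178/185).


Compute (178/185) via quadratic reciprocity:
  pull out 2: (2/185) = +1  (since 185 mod 8 = 1)
  reciprocity: (89/185) -> +(185/89)
  reduce: (7/89)
  reciprocity: (7/89) -> +(89/7)
  reduce: (5/7)
  reciprocity: (5/7) -> +(7/5)
  reduce: (2/5)
  pull out 2: (2/5) = -1  (since 5 mod 8 = 5)
  (1/5) = 1
Product of signs = -1

-1


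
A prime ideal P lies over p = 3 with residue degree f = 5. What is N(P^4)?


N(P^a) = p^(a*f)
= 3^(4*5)
= 3^20
= 3486784401

3486784401


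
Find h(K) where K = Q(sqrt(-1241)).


K = Q(sqrt(-1241)). d mod 4 = 3, so D = disc(K) = 4d = -4964
h(K) equals the number of primitive reduced positive-definite forms (a, b, c) = a*x^2 + b*x*y + c*y^2 with b^2 - 4ac = D,
where reduced means |b| <= a <= c, with b >= 0 whenever |b| = a or a = c, and primitive means gcd(a, b, c) = 1.
Reduced forces 3a^2 <= |D| = 4964, so 1 <= a <= 40; b must have the parity of D, and c = (b^2 - D)/(4a) must be an integer >= a.
Enumerate a = 1..40, b in [-a, a]:
  a=1: (1, 0, 1241)  [1]
  a=2: (2, 2, 621)  [1]
  a=3: (3, -2, 414), (3, 2, 414)  [2]
  a=4: none
  a=5: (5, -4, 249), (5, 4, 249)  [2]
  a=6: (6, -2, 207), (6, 2, 207)  [2]
  a=7..8: none
  a=9: (9, -2, 138), (9, 2, 138)  [2]
  a=10: (10, -6, 125), (10, 6, 125)  [2]
  a=11..14: none
  a=15: (15, -14, 86), (15, -4, 83), (15, 4, 83), (15, 14, 86)  [4]
  a=16: none
  a=17: (17, 0, 73)  [1]
  a=18: (18, -2, 69), (18, 2, 69)  [2]
  a=19..22: none
  a=23: (23, -2, 54), (23, 2, 54)  [2]
  a=24: none
  a=25: (25, -6, 50), (25, 6, 50)  [2]
  a=26: none
  a=27: (27, -2, 46), (27, 2, 46)  [2]
  a=28: none
  a=29: (29, -16, 45), (29, 16, 45)  [2]
  a=30: (30, -26, 47), (30, -14, 43), (30, 14, 43), (30, 26, 47)  [4]
  a=31..33: none
  a=34: (34, 34, 45)  [1]
  a=35..40: none
Total reduced forms: 1 + 1 + 2 + 2 + 2 + 2 + 2 + 4 + 1 + 2 + 2 + 2 + 2 + 2 + 4 + 1 = 32
h = 32

32


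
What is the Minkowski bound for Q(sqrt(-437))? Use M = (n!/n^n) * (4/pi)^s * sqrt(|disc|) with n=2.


d = -437, d mod 4 = 3, so disc(K) = 4d = -1748; |disc(K)| = 1748
Imaginary quadratic field, so n = 2, s = r2 = 1, r1 = 0
M = (n!/n^n) * (4/pi)^s * sqrt(|disc(K)|) = (2!/2^2) * (4/pi)^1 * sqrt(1748)
= 0.5 * 1.273240 * 41.809090
= 26.6165

26.6165


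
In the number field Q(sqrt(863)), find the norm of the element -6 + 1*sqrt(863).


N(a + b*sqrt(d)) = a^2 - d*b^2
= (-6)^2 - (863)*(1)^2
= 36 - 863
= -827

-827


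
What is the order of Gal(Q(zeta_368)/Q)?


|Gal(Q(zeta_368)/Q)| = phi(368)
= 176

176


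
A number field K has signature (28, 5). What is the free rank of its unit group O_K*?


By Dirichlet's unit theorem:
rank = r1 + r2 - 1
= 28 + 5 - 1
= 32

32


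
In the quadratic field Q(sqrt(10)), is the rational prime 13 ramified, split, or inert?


K = Q(sqrt(10)). Since d mod 4 = 2, disc(K) = 40.
Check p | disc: 40 mod 13 = 1.
p does not divide disc. Compute Legendre symbol (d/p):
10^((13-1)/2) mod 13 = 1
(d/p) = 1, so p splits: (p) = P*P' with e=1, f=1, g=2.
Therefore p is split.

split


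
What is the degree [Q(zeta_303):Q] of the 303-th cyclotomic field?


The degree equals Euler's totient phi(303).
303 = 3 * 101
phi(303) = 200

200


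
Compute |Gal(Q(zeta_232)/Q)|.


|Gal(Q(zeta_232)/Q)| = phi(232)
= 112

112


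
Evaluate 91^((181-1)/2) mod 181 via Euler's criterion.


p = 181 is prime and the exponent is (p-1)/2 = 90, so by Euler's criterion 91^90 = (91/181) = +1 or -1 mod 181.
Compute by square-and-multiply:
  90 = 64 + 16 + 8 + 2 (binary 1011010)
  Repeated squaring mod 181: 91^1 = 91, 91^2 = 136, 91^4 = 34, 91^8 = 70, 91^16 = 13, 91^32 = 169, 91^64 = 144
  91^90 = 91^64 * 91^16 * 91^8 * 91^2 = 144 * 13 * 70 * 136 mod 181
    144 * 13 = 1872 = 62 mod 181
    62 * 70 = 4340 = 177 mod 181
    177 * 136 = 24072 = 180 mod 181
  91^90 = 180 mod 181
Result 180 = p - 1 = -1 mod 181: 91 is a quadratic non-residue mod 181. As a residue in [0, p-1] the value is 180.
91^90 mod 181 = 180

180


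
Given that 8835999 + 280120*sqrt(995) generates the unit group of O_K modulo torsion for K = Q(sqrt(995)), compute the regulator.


epsilon = 8835999 + 280120*sqrt(995)
= 1.7672e+07
R = ln(1.7672e+07)
= 16.6875

16.6875


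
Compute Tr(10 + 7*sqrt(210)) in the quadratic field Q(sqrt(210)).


Tr(a + b*sqrt(d)) = (a + b*sqrt(d)) + (a - b*sqrt(d)) = 2a
= 2 * (10)
= 20

20


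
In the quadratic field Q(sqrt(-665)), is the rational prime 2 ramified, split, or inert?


K = Q(sqrt(-665)). Since d mod 4 = 3, disc(K) = -2660.
Check p | disc: -2660 mod 2 = 0.
p divides disc, so p ramifies: (p) = P^2 with e=2, f=1, g=1.
Therefore p is ramified.

ramified


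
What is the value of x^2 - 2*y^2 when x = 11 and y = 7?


x^2 - d*y^2
= 11^2 - 2*7^2
= 121 - 98
= 23

23


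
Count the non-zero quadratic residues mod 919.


For prime p, the number of non-zero quadratic residues is (p-1)/2.
= (919-1)/2
= 459

459


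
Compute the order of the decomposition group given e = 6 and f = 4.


|D_P| = e * f
= 6 * 4
= 24

24


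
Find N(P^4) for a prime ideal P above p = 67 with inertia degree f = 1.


N(P^a) = p^(a*f)
= 67^(4*1)
= 67^4
= 20151121

20151121


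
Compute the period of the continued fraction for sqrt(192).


Run the CF algorithm for sqrt(192).
a_0 = floor(sqrt(192)) = 13; set m_0=0, q_0=1.
Recurrence: m' = q*a - m,  q' = (d - m'^2)/q,  a' = floor((a_0 + m')/q').
  step 1: m=13, q=23, a=1
  step 2: m=10, q=4, a=5
  step 3: m=10, q=23, a=1
  step 4: m=13, q=1, a=26
a_4 = 2*a_0 = 26, so the period closes here.
sqrt(192) = [13; 1, 5, 1, 26]
Period length = 4

4


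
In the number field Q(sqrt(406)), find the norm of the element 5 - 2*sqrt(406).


N(a + b*sqrt(d)) = a^2 - d*b^2
= (5)^2 - (406)*(-2)^2
= 25 - 1624
= -1599

-1599


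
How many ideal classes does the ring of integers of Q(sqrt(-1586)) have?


K = Q(sqrt(-1586)). d mod 4 = 2, so D = disc(K) = 4d = -6344
h(K) equals the number of primitive reduced positive-definite forms (a, b, c) = a*x^2 + b*x*y + c*y^2 with b^2 - 4ac = D,
where reduced means |b| <= a <= c, with b >= 0 whenever |b| = a or a = c, and primitive means gcd(a, b, c) = 1.
Reduced forces 3a^2 <= |D| = 6344, so 1 <= a <= 45; b must have the parity of D, and c = (b^2 - D)/(4a) must be an integer >= a.
Enumerate a = 1..45, b in [-a, a]:
  a=1: (1, 0, 1586)  [1]
  a=2: (2, 0, 793)  [1]
  a=3: (3, -2, 529), (3, 2, 529)  [2]
  a=4: none
  a=5: (5, -4, 318), (5, 4, 318)  [2]
  a=6: (6, -4, 265), (6, 4, 265)  [2]
  a=7..8: none
  a=9: (9, -8, 178), (9, 8, 178)  [2]
  a=10: (10, -4, 159), (10, 4, 159)  [2]
  a=11: (11, -6, 145), (11, 6, 145)  [2]
  a=12: none
  a=13: (13, 0, 122)  [1]
  a=14: none
  a=15: (15, -14, 109), (15, -4, 106), (15, 4, 106), (15, 14, 109)  [4]
  a=16..17: none
  a=18: (18, -8, 89), (18, 8, 89)  [2]
  a=19..21: none
  a=22: (22, -16, 75), (22, 16, 75)  [2]
  a=23: (23, -2, 69), (23, 2, 69)  [2]
  a=24: none
  a=25: (25, -16, 66), (25, 16, 66)  [2]
  a=26: (26, 0, 61)  [1]
  a=27: (27, -26, 65), (27, 26, 65)  [2]
  a=28: none
  a=29: (29, -6, 55), (29, 6, 55)  [2]
  a=30: (30, -16, 55), (30, -4, 53), (30, 4, 53), (30, 16, 55)  [4]
  a=31..32: none
  a=33: (33, -28, 54), (33, -16, 50), (33, 16, 50), (33, 28, 54)  [4]
  a=34..38: none
  a=39: (39, -26, 45), (39, 26, 45)  [2]
  a=40..44: none
  a=45: (45, -44, 46), (45, 44, 46)  [2]
Total reduced forms: 1 + 1 + 2 + 2 + 2 + 2 + 2 + 2 + 1 + 4 + 2 + 2 + 2 + 2 + 1 + 2 + 2 + 4 + 4 + 2 + 2 = 44
h = 44

44


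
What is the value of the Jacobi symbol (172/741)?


Compute (172/741) via quadratic reciprocity:
  pull out 2: (2/741) = -1  (since 741 mod 8 = 5)
  pull out 2: (2/741) = -1  (since 741 mod 8 = 5)
  reciprocity: (43/741) -> +(741/43)
  reduce: (10/43)
  pull out 2: (2/43) = -1  (since 43 mod 8 = 3)
  reciprocity: (5/43) -> +(43/5)
  reduce: (3/5)
  reciprocity: (3/5) -> +(5/3)
  reduce: (2/3)
  pull out 2: (2/3) = -1  (since 3 mod 8 = 3)
  (1/3) = 1
Product of signs = 1

1


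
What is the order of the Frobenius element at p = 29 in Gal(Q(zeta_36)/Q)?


The Frobenius at p in Gal(Q(zeta_n)/Q) = (Z/nZ)* is the class of p, so its order is ord_36(29), the smallest k >= 1 with 29^k = 1 mod 36.
n = 36 = 2^2 * 3^2, phi(36) = 12; the order divides phi(n).
Divisors of 12: 1, 2, 3, 4, 6, 12
Repeated squaring mod 36: 29^1 = 29, 29^2 = 13, 29^4 = 25, 29^8 = 13
Test divisors in increasing order:
  k=1: 29^1 = 29 mod 36
  k=2: 29^2 = 13 mod 36
  k=3: 29^3 = 13 * 29 = 17 mod 36
  k=4: 29^4 = 25 mod 36
  k=6: 29^6 = 25 * 13 = 1 mod 36  <- first divisor giving 1
Order = 6

6


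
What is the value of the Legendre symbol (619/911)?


p = 911 is prime, so compute (619/911) with the reciprocity algorithm (Jacobi-symbol steps: pull out 2s via (2/n), flip via reciprocity, reduce):
  reciprocity: (619/911) -> -(911/619)
  reduce: (292/619)
  pull out 2: (2/619) = -1  (since 619 mod 8 = 3)
  pull out 2: (2/619) = -1  (since 619 mod 8 = 3)
  reciprocity: (73/619) -> +(619/73)
  reduce: (35/73)
  reciprocity: (35/73) -> +(73/35)
  reduce: (3/35)
  reciprocity: (3/35) -> -(35/3)
  reduce: (2/3)
  pull out 2: (2/3) = -1  (since 3 mod 8 = 3)
  (1/3) = 1
Product of signs = -1
(619/911) = -1

-1


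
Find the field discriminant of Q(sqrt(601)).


For K = Q(sqrt(d)) with d squarefree: disc(K) = d if d = 1 mod 4, and disc(K) = 4d if d = 2 or 3 mod 4.
Here d = 601, and d mod 4 = 1.
d = 1 mod 4 (O_K = Z[(1+sqrt(d))/2]), so disc(K) = d = 601

601


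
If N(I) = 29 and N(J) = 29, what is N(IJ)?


N(IJ) = N(I) * N(J)
= 29 * 29
= 841

841


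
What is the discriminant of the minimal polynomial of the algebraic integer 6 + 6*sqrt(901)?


The element 6 + 6*sqrt(901) has minimal polynomial:
x^2 - 12*x - 32400
Discriminant = (-12)^2 - 4*(-32400)
= 144 + 129600
= 129744

129744


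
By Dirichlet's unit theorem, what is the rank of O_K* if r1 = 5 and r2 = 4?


By Dirichlet's unit theorem:
rank = r1 + r2 - 1
= 5 + 4 - 1
= 8

8


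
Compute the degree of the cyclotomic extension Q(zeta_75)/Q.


The degree equals Euler's totient phi(75).
75 = 3 * 5^2
phi(75) = 40

40


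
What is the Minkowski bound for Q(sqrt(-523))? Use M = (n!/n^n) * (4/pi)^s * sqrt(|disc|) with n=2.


d = -523, d mod 4 = 1, so disc(K) = d = -523; |disc(K)| = 523
Imaginary quadratic field, so n = 2, s = r2 = 1, r1 = 0
M = (n!/n^n) * (4/pi)^s * sqrt(|disc(K)|) = (2!/2^2) * (4/pi)^1 * sqrt(523)
= 0.5 * 1.273240 * 22.869193
= 14.5590

14.5590


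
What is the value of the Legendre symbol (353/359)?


p = 359 is prime, so compute (353/359) with the reciprocity algorithm (Jacobi-symbol steps: pull out 2s via (2/n), flip via reciprocity, reduce):
  reciprocity: (353/359) -> +(359/353)
  reduce: (6/353)
  pull out 2: (2/353) = +1  (since 353 mod 8 = 1)
  reciprocity: (3/353) -> +(353/3)
  reduce: (2/3)
  pull out 2: (2/3) = -1  (since 3 mod 8 = 3)
  (1/3) = 1
Product of signs = -1
(353/359) = -1

-1


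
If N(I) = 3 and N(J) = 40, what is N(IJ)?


N(IJ) = N(I) * N(J)
= 3 * 40
= 120

120


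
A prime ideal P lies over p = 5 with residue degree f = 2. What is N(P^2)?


N(P^a) = p^(a*f)
= 5^(2*2)
= 5^4
= 625

625


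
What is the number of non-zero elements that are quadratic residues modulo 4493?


For prime p, the number of non-zero quadratic residues is (p-1)/2.
= (4493-1)/2
= 2246

2246


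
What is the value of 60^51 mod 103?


p = 103 is prime and the exponent is (p-1)/2 = 51, so by Euler's criterion 60^51 = (60/103) = +1 or -1 mod 103.
Compute by square-and-multiply:
  51 = 32 + 16 + 2 + 1 (binary 110011)
  Repeated squaring mod 103: 60^1 = 60, 60^2 = 98, 60^4 = 25, 60^8 = 7, 60^16 = 49, 60^32 = 32
  60^51 = 60^32 * 60^16 * 60^2 * 60^1 = 32 * 49 * 98 * 60 mod 103
    32 * 49 = 1568 = 23 mod 103
    23 * 98 = 2254 = 91 mod 103
    91 * 60 = 5460 = 1 mod 103
  60^51 = 1 mod 103
Result 1: 60 is a quadratic residue mod 103.
60^51 mod 103 = 1

1


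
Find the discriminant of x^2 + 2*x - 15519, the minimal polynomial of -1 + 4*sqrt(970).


The element -1 + 4*sqrt(970) has minimal polynomial:
x^2 + 2*x - 15519
Discriminant = (2)^2 - 4*(-15519)
= 4 + 62076
= 62080

62080


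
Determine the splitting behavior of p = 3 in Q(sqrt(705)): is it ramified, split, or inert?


K = Q(sqrt(705)). Since d mod 4 = 1, disc(K) = 705.
Check p | disc: 705 mod 3 = 0.
p divides disc, so p ramifies: (p) = P^2 with e=2, f=1, g=1.
Therefore p is ramified.

ramified


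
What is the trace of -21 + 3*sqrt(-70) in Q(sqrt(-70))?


Tr(a + b*sqrt(d)) = (a + b*sqrt(d)) + (a - b*sqrt(d)) = 2a
= 2 * (-21)
= -42

-42


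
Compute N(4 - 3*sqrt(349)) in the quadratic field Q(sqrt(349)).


N(a + b*sqrt(d)) = a^2 - d*b^2
= (4)^2 - (349)*(-3)^2
= 16 - 3141
= -3125

-3125


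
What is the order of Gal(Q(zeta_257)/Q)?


|Gal(Q(zeta_257)/Q)| = phi(257)
= 256

256


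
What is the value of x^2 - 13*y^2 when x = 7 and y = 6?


x^2 - d*y^2
= 7^2 - 13*6^2
= 49 - 468
= -419

-419


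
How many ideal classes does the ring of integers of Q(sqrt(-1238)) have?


K = Q(sqrt(-1238)). d mod 4 = 2, so D = disc(K) = 4d = -4952
h(K) equals the number of primitive reduced positive-definite forms (a, b, c) = a*x^2 + b*x*y + c*y^2 with b^2 - 4ac = D,
where reduced means |b| <= a <= c, with b >= 0 whenever |b| = a or a = c, and primitive means gcd(a, b, c) = 1.
Reduced forces 3a^2 <= |D| = 4952, so 1 <= a <= 40; b must have the parity of D, and c = (b^2 - D)/(4a) must be an integer >= a.
Enumerate a = 1..40, b in [-a, a]:
  a=1: (1, 0, 1238)  [1]
  a=2: (2, 0, 619)  [1]
  a=3: (3, -2, 413), (3, 2, 413)  [2]
  a=4..5: none
  a=6: (6, -4, 207), (6, 4, 207)  [2]
  a=7: (7, -2, 177), (7, 2, 177)  [2]
  a=8: none
  a=9: (9, -4, 138), (9, 4, 138)  [2]
  a=10: none
  a=11: (11, -8, 114), (11, 8, 114)  [2]
  a=12: none
  a=13: (13, -12, 98), (13, 12, 98)  [2]
  a=14: (14, -12, 91), (14, 12, 91)  [2]
  a=15..17: none
  a=18: (18, -4, 69), (18, 4, 69)  [2]
  a=19: (19, -8, 66), (19, 8, 66)  [2]
  a=20: none
  a=21: (21, -16, 62), (21, -2, 59), (21, 2, 59), (21, 16, 62)  [4]
  a=22: (22, -8, 57), (22, 8, 57)  [2]
  a=23: (23, -4, 54), (23, 4, 54)  [2]
  a=24..25: none
  a=26: (26, -12, 49), (26, 12, 49)  [2]
  a=27: (27, -4, 46), (27, 4, 46)  [2]
  a=28: none
  a=29: (29, -6, 43), (29, 6, 43)  [2]
  a=30: none
  a=31: (31, -16, 42), (31, 16, 42)  [2]
  a=32: none
  a=33: (33, -14, 39), (33, -8, 38), (33, 8, 38), (33, 14, 39)  [4]
  a=34..38: none
  a=39: (39, -38, 41), (39, 38, 41)  [2]
  a=40: none
Total reduced forms: 1 + 1 + 2 + 2 + 2 + 2 + 2 + 2 + 2 + 2 + 2 + 4 + 2 + 2 + 2 + 2 + 2 + 2 + 4 + 2 = 42
h = 42

42


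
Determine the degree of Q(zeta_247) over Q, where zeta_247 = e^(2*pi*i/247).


The degree equals Euler's totient phi(247).
247 = 13 * 19
phi(247) = 216

216


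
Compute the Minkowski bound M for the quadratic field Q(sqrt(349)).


d = 349, d mod 4 = 1, so disc(K) = d = 349; |disc(K)| = 349
Real quadratic field, so n = 2, s = r2 = 0, r1 = 2
M = (n!/n^n) * (4/pi)^s * sqrt(|disc(K)|) = (2!/2^2) * (4/pi)^0 * sqrt(349)
= 0.5 * 1.000000 * 18.681542
= 9.3408

9.3408


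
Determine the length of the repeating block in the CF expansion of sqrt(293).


Run the CF algorithm for sqrt(293).
a_0 = floor(sqrt(293)) = 17; set m_0=0, q_0=1.
Recurrence: m' = q*a - m,  q' = (d - m'^2)/q,  a' = floor((a_0 + m')/q').
  step 1: m=17, q=4, a=8
  step 2: m=15, q=17, a=1
  step 3: m=2, q=17, a=1
  step 4: m=15, q=4, a=8
  step 5: m=17, q=1, a=34
a_5 = 2*a_0 = 34, so the period closes here.
sqrt(293) = [17; 8, 1, 1, 8, 34]
Period length = 5

5


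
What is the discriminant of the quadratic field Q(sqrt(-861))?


For K = Q(sqrt(d)) with d squarefree: disc(K) = d if d = 1 mod 4, and disc(K) = 4d if d = 2 or 3 mod 4.
Here d = -861, and d mod 4 = 3.
d = 3 mod 4, not 1 (O_K = Z[sqrt(d)]), so disc(K) = 4d = 4 * (-861) = -3444

-3444


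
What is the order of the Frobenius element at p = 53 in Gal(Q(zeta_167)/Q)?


The Frobenius at p in Gal(Q(zeta_n)/Q) = (Z/nZ)* is the class of p, so its order is ord_167(53), the smallest k >= 1 with 53^k = 1 mod 167.
n = 167 = 167, phi(167) = 166; the order divides phi(n).
Divisors of 166: 1, 2, 83, 166
Repeated squaring mod 167: 53^1 = 53, 53^2 = 137, 53^4 = 65, 53^8 = 50, 53^16 = 162, 53^32 = 25, 53^64 = 124, 53^128 = 12
Test divisors in increasing order:
  k=1: 53^1 = 53 mod 167
  k=2: 53^2 = 137 mod 167
  k=83: 53^83 = 124 * 162 * 137 * 53 = 166 mod 167
  k=166: 53^166 = 12 * 25 * 65 * 137 = 1 mod 167  <- first divisor giving 1
Order = 166

166


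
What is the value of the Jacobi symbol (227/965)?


Compute (227/965) via quadratic reciprocity:
  reciprocity: (227/965) -> +(965/227)
  reduce: (57/227)
  reciprocity: (57/227) -> +(227/57)
  reduce: (56/57)
  pull out 2: (2/57) = +1  (since 57 mod 8 = 1)
  pull out 2: (2/57) = +1  (since 57 mod 8 = 1)
  pull out 2: (2/57) = +1  (since 57 mod 8 = 1)
  reciprocity: (7/57) -> +(57/7)
  reduce: (1/7)
  (1/7) = 1
Product of signs = 1

1


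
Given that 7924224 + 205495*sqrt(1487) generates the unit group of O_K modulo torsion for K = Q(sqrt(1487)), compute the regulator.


epsilon = 7924224 + 205495*sqrt(1487)
= 1.5848e+07
R = ln(1.5848e+07)
= 16.5786

16.5786


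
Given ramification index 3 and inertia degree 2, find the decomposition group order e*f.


|D_P| = e * f
= 3 * 2
= 6

6


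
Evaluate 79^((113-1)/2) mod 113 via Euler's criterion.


p = 113 is prime and the exponent is (p-1)/2 = 56, so by Euler's criterion 79^56 = (79/113) = +1 or -1 mod 113.
Compute by square-and-multiply:
  56 = 32 + 16 + 8 (binary 111000)
  Repeated squaring mod 113: 79^1 = 79, 79^2 = 26, 79^4 = 111, 79^8 = 4, 79^16 = 16, 79^32 = 30
  79^56 = 79^32 * 79^16 * 79^8 = 30 * 16 * 4 mod 113
    30 * 16 = 480 = 28 mod 113
    28 * 4 = 112 = 112 mod 113
  79^56 = 112 mod 113
Result 112 = p - 1 = -1 mod 113: 79 is a quadratic non-residue mod 113. As a residue in [0, p-1] the value is 112.
79^56 mod 113 = 112

112


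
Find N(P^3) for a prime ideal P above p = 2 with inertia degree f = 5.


N(P^a) = p^(a*f)
= 2^(3*5)
= 2^15
= 32768

32768


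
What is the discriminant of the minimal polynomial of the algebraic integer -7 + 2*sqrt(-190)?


The element -7 + 2*sqrt(-190) has minimal polynomial:
x^2 + 14*x + 809
Discriminant = (14)^2 - 4*(809)
= 196 - 3236
= -3040

-3040


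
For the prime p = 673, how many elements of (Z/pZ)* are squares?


For prime p, the number of non-zero quadratic residues is (p-1)/2.
= (673-1)/2
= 336

336
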